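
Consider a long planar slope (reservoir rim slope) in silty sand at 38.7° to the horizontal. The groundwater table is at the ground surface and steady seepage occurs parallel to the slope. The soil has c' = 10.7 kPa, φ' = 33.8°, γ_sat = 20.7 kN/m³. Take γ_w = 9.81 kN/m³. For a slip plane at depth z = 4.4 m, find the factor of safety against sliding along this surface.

With seepage parallel to the slope and the water table at the surface, the effective normal stress on the slip plane uses the buoyant unit weight γ' = γ_sat − γ_w while the driving shear stress uses γ_sat:
FS = [c' + γ' z cos²β tanφ'] / [γ_sat z sinβ cosβ]
γ' = 20.7 − 9.81 = 10.89 kN/m³
Numerator = 10.7 + 10.89·4.4·cos²38.7°·tan33.8° = 10.7 + 10.89·4.4·0.6091·0.6694 = 30.237 kPa
Denominator = 20.7·4.4·sin38.7°·cos38.7° = 20.7·4.4·0.6252·0.7804 = 44.443 kPa
FS = 30.237 / 44.443 = 0.680

FS = 0.68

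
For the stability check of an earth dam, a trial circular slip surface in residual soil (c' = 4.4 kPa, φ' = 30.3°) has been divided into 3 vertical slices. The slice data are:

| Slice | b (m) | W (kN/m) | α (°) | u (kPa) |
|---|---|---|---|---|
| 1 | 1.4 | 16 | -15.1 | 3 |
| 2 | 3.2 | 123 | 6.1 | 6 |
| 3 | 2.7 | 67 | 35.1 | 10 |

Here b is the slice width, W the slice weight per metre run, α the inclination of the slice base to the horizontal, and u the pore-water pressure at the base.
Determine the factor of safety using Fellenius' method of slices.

FS = 2.41

Ordinary method of slices: FS = Σ[c'·Δl_i + (W_i cosα_i − u_i·Δl_i)·tanφ'] / Σ W_i sinα_i, with Δl_i = b_i / cosα_i.
Slice 1: Δl = 1.4/cos(-15.1°) = 1.450 m; N'_1 = 16·cos(-15.1°) − 3·1.450 = 11.1; c'Δl = 6.38; W sinα = -4.2
Slice 2: Δl = 3.2/cos6.1° = 3.218 m; N'_2 = 123·cos6.1° − 6·3.218 = 103.0; c'Δl = 14.16; W sinα = 13.1
Slice 3: Δl = 2.7/cos35.1° = 3.300 m; N'_3 = 67·cos35.1° − 10·3.300 = 21.8; c'Δl = 14.52; W sinα = 38.5
Σc'Δl = 35.1 kN/m; ΣN' = 135.9 kN/m; ΣW sinα = 47.4 kN/m
Resisting = 35.1 + 135.9·tan30.3° = 35.1 + 79.4 = 114.5 kN/m
FS = 114.5 / 47.4 = 2.414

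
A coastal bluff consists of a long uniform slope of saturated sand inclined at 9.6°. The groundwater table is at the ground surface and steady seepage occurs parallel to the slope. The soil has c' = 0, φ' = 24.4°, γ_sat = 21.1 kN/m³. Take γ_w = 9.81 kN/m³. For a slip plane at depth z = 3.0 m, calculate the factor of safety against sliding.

FS = 1.44

With seepage parallel to the slope and the water table at the surface, the effective normal stress on the slip plane uses the buoyant unit weight γ' = γ_sat − γ_w while the driving shear stress uses γ_sat:
FS = [c' + γ' z cos²β tanφ'] / [γ_sat z sinβ cosβ]
(For c' = 0 this reduces to FS = (γ'/γ_sat)·tanφ'/tanβ.)
γ' = 21.1 − 9.81 = 11.29 kN/m³
Numerator = 0.0 + 11.29·3.0·cos²9.6°·tan24.4° = 0.0 + 11.29·3.0·0.9722·0.4536 = 14.937 kPa
Denominator = 21.1·3.0·sin9.6°·cos9.6° = 21.1·3.0·0.1668·0.9860 = 10.409 kPa
FS = 14.937 / 10.409 = 1.435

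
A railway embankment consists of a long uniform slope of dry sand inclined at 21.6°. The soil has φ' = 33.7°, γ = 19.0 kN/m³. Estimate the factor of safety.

For a dry cohesionless infinite slope the factor of safety is FS = tanφ' / tanβ.
FS = tan33.7° / tan21.6° = 0.6669 / 0.3959 = 1.684

FS = 1.68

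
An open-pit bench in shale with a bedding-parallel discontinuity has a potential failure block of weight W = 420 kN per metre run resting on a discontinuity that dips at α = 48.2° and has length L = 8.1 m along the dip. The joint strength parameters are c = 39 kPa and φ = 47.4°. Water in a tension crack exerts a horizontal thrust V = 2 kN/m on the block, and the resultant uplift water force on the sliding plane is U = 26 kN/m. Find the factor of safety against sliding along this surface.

FS = 1.88

Resolving the block weight along and normal to the plane and applying the Mohr–Coulomb strength on the joint:
N' = W cosα − U − V sinα = 420·cos48.2° − 26 − 2·sin48.2° = 252.5 kN/m
Driving force T = W sinα + V cosα = 420·sin48.2° + 2·cos48.2° = 314.4 kN/m
Resisting force R = c·L + N'·tanφ = 39·8.1 + 252.5·tan47.4° = 315.9 + 274.5 = 590.4 kN/m
FS = R / T = 590.4 / 314.4 = 1.878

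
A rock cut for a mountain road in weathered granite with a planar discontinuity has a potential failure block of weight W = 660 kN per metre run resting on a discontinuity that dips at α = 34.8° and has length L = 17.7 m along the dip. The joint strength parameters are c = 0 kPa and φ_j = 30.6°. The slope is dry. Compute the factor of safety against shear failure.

FS = 0.85

Resolving the block weight along and normal to the plane and applying the Mohr–Coulomb strength on the joint:
N' = W cosα = 660·cos34.8° = 542.0 kN/m
Driving force T = W sinα = 660·sin34.8° = 376.7 kN/m
Resisting force R = c·L + N'·tanφ_j = 0·17.7 + 542.0·tan30.6° = 0.0 + 320.5 = 320.5 kN/m
FS = R / T = 320.5 / 376.7 = 0.851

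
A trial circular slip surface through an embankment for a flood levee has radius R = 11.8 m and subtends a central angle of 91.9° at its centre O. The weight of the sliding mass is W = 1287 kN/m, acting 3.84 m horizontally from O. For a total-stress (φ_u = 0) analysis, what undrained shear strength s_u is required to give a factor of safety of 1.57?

FS = s_u·L_a·R / (W·d), so s_u = FS·W·d / (L_a·R).
Arc length L_a = R·θ = 11.8·(91.9°·π/180) = 11.8·1.6040 = 18.93 m
s_u = 1.57·1287·3.84 / (18.93·11.8) = 7759.1 / 223.34 = 34.74 kPa

s_u = 34.7 kPa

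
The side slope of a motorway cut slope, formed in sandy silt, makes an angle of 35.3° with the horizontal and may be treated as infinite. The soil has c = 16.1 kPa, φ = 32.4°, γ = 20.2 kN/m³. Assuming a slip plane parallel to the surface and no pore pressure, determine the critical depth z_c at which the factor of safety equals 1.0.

z_c = 16.30 m

Setting FS = 1.00 in FS = [c + γz cos²β tanφ] / [γz sinβ cosβ] and solving for z:
z = c / [γ cosβ (FS·sinβ − cosβ·tanφ)]
  = 16.1 / [20.2·cos35.3°·(1.00·sin35.3° − cos35.3°·tan32.4°)]
  = 16.1 / [20.2·0.8161·(1.00·0.5779 − 0.8161·0.6346)]
  = 16.1 / 0.9879 = 16.298 m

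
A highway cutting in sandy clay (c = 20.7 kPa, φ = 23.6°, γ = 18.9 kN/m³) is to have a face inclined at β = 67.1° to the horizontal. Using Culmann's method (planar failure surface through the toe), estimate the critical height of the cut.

H_c = 13.47 m

Culmann's analysis gives the critical failure plane at α_cr = (β + φ)/2 = (67.1 + 23.6)/2 = 45.3°, and the critical height
H_c = (4c/γ) · sinβ cosφ / [1 − cos(β − φ)]
    = (4·20.7/18.9) · sin67.1°·cos23.6° / [1 − cos(43.5°)]
    = 4.381 · 0.9212·0.9164 / [1 − 0.7254]
    = 4.381 · 0.8441 / 0.2746
    = 13.47 m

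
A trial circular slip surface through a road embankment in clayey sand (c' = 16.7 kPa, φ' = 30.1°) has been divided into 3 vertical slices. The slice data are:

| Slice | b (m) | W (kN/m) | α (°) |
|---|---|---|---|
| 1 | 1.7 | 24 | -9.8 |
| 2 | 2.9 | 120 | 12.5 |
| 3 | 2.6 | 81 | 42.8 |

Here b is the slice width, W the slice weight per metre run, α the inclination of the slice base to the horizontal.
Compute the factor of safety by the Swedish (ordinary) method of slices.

Ordinary method of slices: FS = Σ[c'·Δl_i + (W_i cosα_i)·tanφ'] / Σ W_i sinα_i, with Δl_i = b_i / cosα_i.
Slice 1: Δl = 1.7/cos(-9.8°) = 1.725 m; N'_1 = 24·cos(-9.8°) = 23.6; c'Δl = 28.81; W sinα = -4.1
Slice 2: Δl = 2.9/cos12.5° = 2.970 m; N'_2 = 120·cos12.5° = 117.2; c'Δl = 49.61; W sinα = 26.0
Slice 3: Δl = 2.6/cos42.8° = 3.544 m; N'_3 = 81·cos42.8° = 59.4; c'Δl = 59.18; W sinα = 55.0
Σc'Δl = 137.6 kN/m; ΣN' = 200.2 kN/m; ΣW sinα = 76.9 kN/m
Resisting = 137.6 + 200.2·tan30.1° = 137.6 + 116.1 = 253.7 kN/m
FS = 253.7 / 76.9 = 3.298

FS = 3.30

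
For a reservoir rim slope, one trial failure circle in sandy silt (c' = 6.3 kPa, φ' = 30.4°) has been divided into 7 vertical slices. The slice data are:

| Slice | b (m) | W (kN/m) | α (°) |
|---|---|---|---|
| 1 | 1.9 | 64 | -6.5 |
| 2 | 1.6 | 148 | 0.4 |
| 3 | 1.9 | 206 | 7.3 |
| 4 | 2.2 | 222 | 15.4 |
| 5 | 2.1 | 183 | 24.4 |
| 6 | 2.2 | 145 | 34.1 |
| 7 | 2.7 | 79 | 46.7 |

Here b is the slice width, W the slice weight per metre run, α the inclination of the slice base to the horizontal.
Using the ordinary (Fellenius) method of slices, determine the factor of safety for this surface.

FS = 2.30

Ordinary method of slices: FS = Σ[c'·Δl_i + (W_i cosα_i)·tanφ'] / Σ W_i sinα_i, with Δl_i = b_i / cosα_i.
Slice 1: Δl = 1.9/cos(-6.5°) = 1.912 m; N'_1 = 64·cos(-6.5°) = 63.6; c'Δl = 12.05; W sinα = -7.2
Slice 2: Δl = 1.6/cos0.4° = 1.600 m; N'_2 = 148·cos0.4° = 148.0; c'Δl = 10.08; W sinα = 1.0
Slice 3: Δl = 1.9/cos7.3° = 1.916 m; N'_3 = 206·cos7.3° = 204.3; c'Δl = 12.07; W sinα = 26.2
Slice 4: Δl = 2.2/cos15.4° = 2.282 m; N'_4 = 222·cos15.4° = 214.0; c'Δl = 14.38; W sinα = 59.0
Slice 5: Δl = 2.1/cos24.4° = 2.306 m; N'_5 = 183·cos24.4° = 166.7; c'Δl = 14.53; W sinα = 75.6
Slice 6: Δl = 2.2/cos34.1° = 2.657 m; N'_6 = 145·cos34.1° = 120.1; c'Δl = 16.74; W sinα = 81.3
Slice 7: Δl = 2.7/cos46.7° = 3.937 m; N'_7 = 79·cos46.7° = 54.2; c'Δl = 24.80; W sinα = 57.5
Σc'Δl = 104.6 kN/m; ΣN' = 970.8 kN/m; ΣW sinα = 293.3 kN/m
Resisting = 104.6 + 970.8·tan30.4° = 104.6 + 569.6 = 674.2 kN/m
FS = 674.2 / 293.3 = 2.299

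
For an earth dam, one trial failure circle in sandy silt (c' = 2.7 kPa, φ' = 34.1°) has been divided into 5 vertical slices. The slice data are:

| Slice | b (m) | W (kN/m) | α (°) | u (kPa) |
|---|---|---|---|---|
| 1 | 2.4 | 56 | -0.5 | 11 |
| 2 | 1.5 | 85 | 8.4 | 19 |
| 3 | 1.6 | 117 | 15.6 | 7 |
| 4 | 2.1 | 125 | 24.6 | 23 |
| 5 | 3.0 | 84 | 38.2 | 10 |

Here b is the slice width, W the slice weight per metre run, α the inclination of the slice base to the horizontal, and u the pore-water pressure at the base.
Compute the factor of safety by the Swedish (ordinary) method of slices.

FS = 1.47

Ordinary method of slices: FS = Σ[c'·Δl_i + (W_i cosα_i − u_i·Δl_i)·tanφ'] / Σ W_i sinα_i, with Δl_i = b_i / cosα_i.
Slice 1: Δl = 2.4/cos(-0.5°) = 2.400 m; N'_1 = 56·cos(-0.5°) − 11·2.400 = 29.6; c'Δl = 6.48; W sinα = -0.5
Slice 2: Δl = 1.5/cos8.4° = 1.516 m; N'_2 = 85·cos8.4° − 19·1.516 = 55.3; c'Δl = 4.09; W sinα = 12.4
Slice 3: Δl = 1.6/cos15.6° = 1.661 m; N'_3 = 117·cos15.6° − 7·1.661 = 101.1; c'Δl = 4.49; W sinα = 31.5
Slice 4: Δl = 2.1/cos24.6° = 2.310 m; N'_4 = 125·cos24.6° − 23·2.310 = 60.5; c'Δl = 6.24; W sinα = 52.0
Slice 5: Δl = 3.0/cos38.2° = 3.817 m; N'_5 = 84·cos38.2° − 10·3.817 = 27.8; c'Δl = 10.31; W sinα = 51.9
Σc'Δl = 31.6 kN/m; ΣN' = 274.3 kN/m; ΣW sinα = 147.4 kN/m
Resisting = 31.6 + 274.3·tan34.1° = 31.6 + 185.7 = 217.3 kN/m
FS = 217.3 / 147.4 = 1.475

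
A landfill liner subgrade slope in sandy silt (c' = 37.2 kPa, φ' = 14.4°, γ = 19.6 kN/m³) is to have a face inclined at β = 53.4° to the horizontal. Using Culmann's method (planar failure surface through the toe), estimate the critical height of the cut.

H_c = 26.49 m

Culmann's analysis gives the critical failure plane at α_cr = (β + φ')/2 = (53.4 + 14.4)/2 = 33.9°, and the critical height
H_c = (4c'/γ) · sinβ cosφ' / [1 − cos(β − φ')]
    = (4·37.2/19.6) · sin53.4°·cos14.4° / [1 − cos(39.0°)]
    = 7.592 · 0.8028·0.9686 / [1 − 0.7771]
    = 7.592 · 0.7776 / 0.2229
    = 26.49 m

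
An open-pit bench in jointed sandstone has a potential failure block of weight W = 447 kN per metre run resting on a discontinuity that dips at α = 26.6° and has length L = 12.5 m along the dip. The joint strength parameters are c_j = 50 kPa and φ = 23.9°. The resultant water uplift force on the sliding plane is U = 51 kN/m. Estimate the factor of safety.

Resolving the block weight along and normal to the plane and applying the Mohr–Coulomb strength on the joint:
N' = W cosα − U = 447·cos26.6° − 51 = 348.7 kN/m
Driving force T = W sinα = 447·sin26.6° = 200.1 kN/m
Resisting force R = c_j·L + N'·tanφ = 50·12.5 + 348.7·tan23.9° = 625.0 + 154.5 = 779.5 kN/m
FS = R / T = 779.5 / 200.1 = 3.895

FS = 3.89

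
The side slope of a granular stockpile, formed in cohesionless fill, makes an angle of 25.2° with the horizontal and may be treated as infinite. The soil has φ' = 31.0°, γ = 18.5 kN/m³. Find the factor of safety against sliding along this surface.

For a dry cohesionless infinite slope the factor of safety is FS = tanφ' / tanβ.
FS = tan31.0° / tan25.2° = 0.6009 / 0.4706 = 1.277

FS = 1.28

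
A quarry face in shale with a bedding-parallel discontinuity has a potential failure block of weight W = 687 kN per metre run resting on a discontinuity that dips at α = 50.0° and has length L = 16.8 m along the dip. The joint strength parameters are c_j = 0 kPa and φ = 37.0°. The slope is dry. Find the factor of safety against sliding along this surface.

Resolving the block weight along and normal to the plane and applying the Mohr–Coulomb strength on the joint:
N' = W cosα = 687·cos50.0° = 441.6 kN/m
Driving force T = W sinα = 687·sin50.0° = 526.3 kN/m
Resisting force R = c_j·L + N'·tanφ = 0·16.8 + 441.6·tan37.0° = 0.0 + 332.8 = 332.8 kN/m
FS = R / T = 332.8 / 526.3 = 0.632

FS = 0.63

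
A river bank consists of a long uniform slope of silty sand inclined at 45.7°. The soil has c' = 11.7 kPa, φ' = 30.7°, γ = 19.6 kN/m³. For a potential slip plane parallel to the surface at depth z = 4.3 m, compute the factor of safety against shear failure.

FS = 0.86

For an infinite slope with a slip plane parallel to the surface (no pore pressure): FS = [c' + γz cos²β tanφ'] / [γz sinβ cosβ].
γz = 19.6·4.3 = 84.28 kN/m²
Numerator = 11.7 + 84.28·cos²45.7°·tan30.7° = 11.7 + 84.28·0.4878·0.5938 = 36.110 kPa
Denominator = 84.28·sin45.7°·cos45.7° = 84.28·0.7157·0.6984 = 42.127 kPa
FS = 36.110 / 42.127 = 0.857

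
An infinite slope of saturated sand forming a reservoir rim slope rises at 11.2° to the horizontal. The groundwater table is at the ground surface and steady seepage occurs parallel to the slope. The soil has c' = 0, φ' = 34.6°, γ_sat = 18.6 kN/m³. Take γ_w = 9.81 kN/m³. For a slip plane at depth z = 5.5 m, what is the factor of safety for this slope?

With seepage parallel to the slope and the water table at the surface, the effective normal stress on the slip plane uses the buoyant unit weight γ' = γ_sat − γ_w while the driving shear stress uses γ_sat:
FS = [c' + γ' z cos²β tanφ'] / [γ_sat z sinβ cosβ]
(For c' = 0 this reduces to FS = (γ'/γ_sat)·tanφ'/tanβ.)
γ' = 18.6 − 9.81 = 8.79 kN/m³
Numerator = 0.0 + 8.79·5.5·cos²11.2°·tan34.6° = 0.0 + 8.79·5.5·0.9623·0.6899 = 32.093 kPa
Denominator = 18.6·5.5·sin11.2°·cos11.2° = 18.6·5.5·0.1942·0.9810 = 19.492 kPa
FS = 32.093 / 19.492 = 1.646

FS = 1.65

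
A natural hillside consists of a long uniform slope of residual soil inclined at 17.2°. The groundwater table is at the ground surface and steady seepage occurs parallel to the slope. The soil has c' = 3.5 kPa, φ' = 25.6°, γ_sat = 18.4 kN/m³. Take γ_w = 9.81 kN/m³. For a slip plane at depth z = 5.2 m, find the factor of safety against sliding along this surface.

FS = 0.85

With seepage parallel to the slope and the water table at the surface, the effective normal stress on the slip plane uses the buoyant unit weight γ' = γ_sat − γ_w while the driving shear stress uses γ_sat:
FS = [c' + γ' z cos²β tanφ'] / [γ_sat z sinβ cosβ]
γ' = 18.4 − 9.81 = 8.59 kN/m³
Numerator = 3.5 + 8.59·5.2·cos²17.2°·tan25.6° = 3.5 + 8.59·5.2·0.9126·0.4791 = 23.030 kPa
Denominator = 18.4·5.2·sin17.2°·cos17.2° = 18.4·5.2·0.2957·0.9553 = 27.028 kPa
FS = 23.030 / 27.028 = 0.852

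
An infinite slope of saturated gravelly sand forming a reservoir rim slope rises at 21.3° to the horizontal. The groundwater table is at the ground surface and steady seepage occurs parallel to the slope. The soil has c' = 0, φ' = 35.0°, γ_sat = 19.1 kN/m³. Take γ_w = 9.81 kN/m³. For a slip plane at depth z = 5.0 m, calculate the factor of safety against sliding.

FS = 0.87

With seepage parallel to the slope and the water table at the surface, the effective normal stress on the slip plane uses the buoyant unit weight γ' = γ_sat − γ_w while the driving shear stress uses γ_sat:
FS = [c' + γ' z cos²β tanφ'] / [γ_sat z sinβ cosβ]
(For c' = 0 this reduces to FS = (γ'/γ_sat)·tanφ'/tanβ.)
γ' = 19.1 − 9.81 = 9.29 kN/m³
Numerator = 0.0 + 9.29·5.0·cos²21.3°·tan35.0° = 0.0 + 9.29·5.0·0.8680·0.7002 = 28.233 kPa
Denominator = 19.1·5.0·sin21.3°·cos21.3° = 19.1·5.0·0.3633·0.9317 = 32.321 kPa
FS = 28.233 / 32.321 = 0.874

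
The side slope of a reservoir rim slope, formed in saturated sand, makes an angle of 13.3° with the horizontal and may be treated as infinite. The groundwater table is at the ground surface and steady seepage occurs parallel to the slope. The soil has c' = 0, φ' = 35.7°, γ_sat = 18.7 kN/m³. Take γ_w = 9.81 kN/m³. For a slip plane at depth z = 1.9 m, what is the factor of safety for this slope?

With seepage parallel to the slope and the water table at the surface, the effective normal stress on the slip plane uses the buoyant unit weight γ' = γ_sat − γ_w while the driving shear stress uses γ_sat:
FS = [c' + γ' z cos²β tanφ'] / [γ_sat z sinβ cosβ]
(For c' = 0 this reduces to FS = (γ'/γ_sat)·tanφ'/tanβ.)
γ' = 18.7 − 9.81 = 8.89 kN/m³
Numerator = 0.0 + 8.89·1.9·cos²13.3°·tan35.7° = 0.0 + 8.89·1.9·0.9471·0.7186 = 11.495 kPa
Denominator = 18.7·1.9·sin13.3°·cos13.3° = 18.7·1.9·0.2300·0.9732 = 7.954 kPa
FS = 11.495 / 7.954 = 1.445

FS = 1.45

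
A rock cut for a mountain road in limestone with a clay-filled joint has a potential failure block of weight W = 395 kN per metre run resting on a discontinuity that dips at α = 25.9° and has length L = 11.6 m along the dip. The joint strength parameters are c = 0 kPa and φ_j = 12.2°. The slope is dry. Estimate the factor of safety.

Resolving the block weight along and normal to the plane and applying the Mohr–Coulomb strength on the joint:
N' = W cosα = 395·cos25.9° = 355.3 kN/m
Driving force T = W sinα = 395·sin25.9° = 172.5 kN/m
Resisting force R = c·L + N'·tanφ_j = 0·11.6 + 355.3·tan12.2° = 0.0 + 76.8 = 76.8 kN/m
FS = R / T = 76.8 / 172.5 = 0.445

FS = 0.45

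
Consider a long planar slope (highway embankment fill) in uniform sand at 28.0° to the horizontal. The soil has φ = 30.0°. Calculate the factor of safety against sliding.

FS = 1.09

For a dry cohesionless infinite slope the factor of safety is FS = tanφ / tanβ.
FS = tan30.0° / tan28.0° = 0.5774 / 0.5317 = 1.086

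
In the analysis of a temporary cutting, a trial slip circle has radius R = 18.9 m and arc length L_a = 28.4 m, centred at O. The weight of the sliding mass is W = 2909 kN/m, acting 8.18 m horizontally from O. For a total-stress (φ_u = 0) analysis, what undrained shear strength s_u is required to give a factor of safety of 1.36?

FS = s_u·L_a·R / (W·d), so s_u = FS·W·d / (L_a·R).
s_u = 1.36·2909·8.18 / (28.40·18.9) = 32362.0 / 536.76 = 60.29 kPa

s_u = 60.3 kPa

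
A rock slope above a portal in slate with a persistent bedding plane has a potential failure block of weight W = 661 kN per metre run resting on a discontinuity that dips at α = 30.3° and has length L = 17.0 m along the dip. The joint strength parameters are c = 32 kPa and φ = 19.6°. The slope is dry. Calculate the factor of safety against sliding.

FS = 2.24

Resolving the block weight along and normal to the plane and applying the Mohr–Coulomb strength on the joint:
N' = W cosα = 661·cos30.3° = 570.7 kN/m
Driving force T = W sinα = 661·sin30.3° = 333.5 kN/m
Resisting force R = c·L + N'·tanφ = 32·17.0 + 570.7·tan19.6° = 544.0 + 203.2 = 747.2 kN/m
FS = R / T = 747.2 / 333.5 = 2.241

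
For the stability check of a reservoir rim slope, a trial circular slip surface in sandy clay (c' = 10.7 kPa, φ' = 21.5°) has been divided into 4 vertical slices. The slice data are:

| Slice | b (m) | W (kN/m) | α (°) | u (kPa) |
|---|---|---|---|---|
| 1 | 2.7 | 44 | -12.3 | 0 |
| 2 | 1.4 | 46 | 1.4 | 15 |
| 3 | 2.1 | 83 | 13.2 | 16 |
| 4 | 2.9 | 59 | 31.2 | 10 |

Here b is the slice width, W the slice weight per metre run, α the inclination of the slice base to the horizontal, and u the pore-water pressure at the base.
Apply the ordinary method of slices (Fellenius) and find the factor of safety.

Ordinary method of slices: FS = Σ[c'·Δl_i + (W_i cosα_i − u_i·Δl_i)·tanφ'] / Σ W_i sinα_i, with Δl_i = b_i / cosα_i.
Slice 1: Δl = 2.7/cos(-12.3°) = 2.763 m; N'_1 = 44·cos(-12.3°) − 0·2.763 = 43.0; c'Δl = 29.57; W sinα = -9.4
Slice 2: Δl = 1.4/cos1.4° = 1.400 m; N'_2 = 46·cos1.4° − 15·1.400 = 25.0; c'Δl = 14.98; W sinα = 1.1
Slice 3: Δl = 2.1/cos13.2° = 2.157 m; N'_3 = 83·cos13.2° − 16·2.157 = 46.3; c'Δl = 23.08; W sinα = 19.0
Slice 4: Δl = 2.9/cos31.2° = 3.390 m; N'_4 = 59·cos31.2° − 10·3.390 = 16.6; c'Δl = 36.28; W sinα = 30.6
Σc'Δl = 103.9 kN/m; ΣN' = 130.8 kN/m; ΣW sinα = 41.3 kN/m
Resisting = 103.9 + 130.8·tan21.5° = 103.9 + 51.5 = 155.4 kN/m
FS = 155.4 / 41.3 = 3.767

FS = 3.77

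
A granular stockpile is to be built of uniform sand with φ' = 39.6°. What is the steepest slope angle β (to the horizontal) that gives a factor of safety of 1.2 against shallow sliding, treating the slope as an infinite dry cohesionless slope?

β = 34.6°

For an infinite dry cohesionless slope FS = tanφ'/tanβ, so tanβ = tanφ' / FS.
tanβ = tan39.6° / 1.2 = 0.8273 / 1.2 = 0.6894
β = arctan(0.6894) = 34.58°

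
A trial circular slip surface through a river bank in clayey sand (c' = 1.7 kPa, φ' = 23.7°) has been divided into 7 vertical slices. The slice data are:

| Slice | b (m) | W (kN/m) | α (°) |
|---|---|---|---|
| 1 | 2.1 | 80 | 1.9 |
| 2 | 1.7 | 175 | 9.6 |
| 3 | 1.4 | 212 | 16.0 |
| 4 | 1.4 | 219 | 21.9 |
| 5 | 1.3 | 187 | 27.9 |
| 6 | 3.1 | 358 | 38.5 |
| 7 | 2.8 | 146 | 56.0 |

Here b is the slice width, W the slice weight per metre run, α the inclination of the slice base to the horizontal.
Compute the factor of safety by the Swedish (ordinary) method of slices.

FS = 0.91

Ordinary method of slices: FS = Σ[c'·Δl_i + (W_i cosα_i)·tanφ'] / Σ W_i sinα_i, with Δl_i = b_i / cosα_i.
Slice 1: Δl = 2.1/cos1.9° = 2.101 m; N'_1 = 80·cos1.9° = 80.0; c'Δl = 3.57; W sinα = 2.7
Slice 2: Δl = 1.7/cos9.6° = 1.724 m; N'_2 = 175·cos9.6° = 172.5; c'Δl = 2.93; W sinα = 29.2
Slice 3: Δl = 1.4/cos16.0° = 1.456 m; N'_3 = 212·cos16.0° = 203.8; c'Δl = 2.48; W sinα = 58.4
Slice 4: Δl = 1.4/cos21.9° = 1.509 m; N'_4 = 219·cos21.9° = 203.2; c'Δl = 2.57; W sinα = 81.7
Slice 5: Δl = 1.3/cos27.9° = 1.471 m; N'_5 = 187·cos27.9° = 165.3; c'Δl = 2.50; W sinα = 87.5
Slice 6: Δl = 3.1/cos38.5° = 3.961 m; N'_6 = 358·cos38.5° = 280.2; c'Δl = 6.73; W sinα = 222.9
Slice 7: Δl = 2.8/cos56.0° = 5.007 m; N'_7 = 146·cos56.0° = 81.6; c'Δl = 8.51; W sinα = 121.0
Σc'Δl = 29.3 kN/m; ΣN' = 1186.6 kN/m; ΣW sinα = 603.4 kN/m
Resisting = 29.3 + 1186.6·tan23.7° = 29.3 + 520.9 = 550.2 kN/m
FS = 550.2 / 603.4 = 0.912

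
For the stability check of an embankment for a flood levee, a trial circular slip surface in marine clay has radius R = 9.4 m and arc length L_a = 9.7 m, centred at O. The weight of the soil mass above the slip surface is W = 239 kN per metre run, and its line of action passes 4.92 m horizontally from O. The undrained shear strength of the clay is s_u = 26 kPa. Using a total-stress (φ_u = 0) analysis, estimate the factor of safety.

Taking moments about the centre O, the resisting moment is provided by the undrained shear strength acting along the arc:
M_R = s_u·L_a·R = 26·9.70·9.4 = 2370.7 kN·m/m
M_D = W·d = 239·4.92 = 1175.9 kN·m/m
FS = M_R / M_D = 2370.7 / 1175.9 = 2.016

FS = 2.02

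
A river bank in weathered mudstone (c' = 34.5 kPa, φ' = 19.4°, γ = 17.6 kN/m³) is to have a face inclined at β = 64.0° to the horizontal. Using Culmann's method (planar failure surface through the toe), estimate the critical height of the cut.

Culmann's analysis gives the critical failure plane at α_cr = (β + φ')/2 = (64.0 + 19.4)/2 = 41.7°, and the critical height
H_c = (4c'/γ) · sinβ cosφ' / [1 − cos(β − φ')]
    = (4·34.5/17.6) · sin64.0°·cos19.4° / [1 − cos(44.6°)]
    = 7.841 · 0.8988·0.9432 / [1 − 0.7120]
    = 7.841 · 0.8478 / 0.2880
    = 23.08 m

H_c = 23.08 m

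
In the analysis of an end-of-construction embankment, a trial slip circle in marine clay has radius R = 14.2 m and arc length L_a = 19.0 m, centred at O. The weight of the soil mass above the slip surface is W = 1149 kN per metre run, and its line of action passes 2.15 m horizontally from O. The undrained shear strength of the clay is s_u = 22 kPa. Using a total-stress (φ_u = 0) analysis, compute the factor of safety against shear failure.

FS = 2.40

Taking moments about the centre O, the resisting moment is provided by the undrained shear strength acting along the arc:
M_R = s_u·L_a·R = 22·19.00·14.2 = 5935.6 kN·m/m
M_D = W·d = 1149·2.15 = 2470.3 kN·m/m
FS = M_R / M_D = 5935.6 / 2470.3 = 2.403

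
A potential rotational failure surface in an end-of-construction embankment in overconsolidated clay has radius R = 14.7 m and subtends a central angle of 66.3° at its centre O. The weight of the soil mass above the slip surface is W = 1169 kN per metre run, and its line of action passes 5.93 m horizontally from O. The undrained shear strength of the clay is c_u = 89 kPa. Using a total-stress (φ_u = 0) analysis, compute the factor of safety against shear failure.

FS = 3.21

Taking moments about the centre O, the resisting moment is provided by the undrained shear strength acting along the arc:
Arc length L_a = R·θ = 14.7·(66.3°·π/180) = 14.7·1.1572 = 17.01 m
M_R = c_u·L_a·R = 89·17.01·14.7 = 22254.4 kN·m/m
M_D = W·d = 1169·5.93 = 6932.2 kN·m/m
FS = M_R / M_D = 22254.4 / 6932.2 = 3.210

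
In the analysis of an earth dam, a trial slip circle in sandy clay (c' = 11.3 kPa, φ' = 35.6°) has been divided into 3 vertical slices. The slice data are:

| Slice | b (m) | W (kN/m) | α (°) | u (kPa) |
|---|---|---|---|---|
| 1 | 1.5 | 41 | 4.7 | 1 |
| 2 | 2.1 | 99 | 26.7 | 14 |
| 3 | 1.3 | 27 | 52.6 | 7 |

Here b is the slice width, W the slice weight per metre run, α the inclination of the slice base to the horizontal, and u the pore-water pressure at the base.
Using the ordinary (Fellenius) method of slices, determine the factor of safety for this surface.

Ordinary method of slices: FS = Σ[c'·Δl_i + (W_i cosα_i − u_i·Δl_i)·tanφ'] / Σ W_i sinα_i, with Δl_i = b_i / cosα_i.
Slice 1: Δl = 1.5/cos4.7° = 1.505 m; N'_1 = 41·cos4.7° − 1·1.505 = 39.4; c'Δl = 17.01; W sinα = 3.4
Slice 2: Δl = 2.1/cos26.7° = 2.351 m; N'_2 = 99·cos26.7° − 14·2.351 = 55.5; c'Δl = 26.56; W sinα = 44.5
Slice 3: Δl = 1.3/cos52.6° = 2.140 m; N'_3 = 27·cos52.6° − 7·2.140 = 1.4; c'Δl = 24.19; W sinα = 21.4
Σc'Δl = 67.8 kN/m; ΣN' = 96.3 kN/m; ΣW sinα = 69.3 kN/m
Resisting = 67.8 + 96.3·tan35.6° = 67.8 + 69.0 = 136.7 kN/m
FS = 136.7 / 69.3 = 1.973

FS = 1.97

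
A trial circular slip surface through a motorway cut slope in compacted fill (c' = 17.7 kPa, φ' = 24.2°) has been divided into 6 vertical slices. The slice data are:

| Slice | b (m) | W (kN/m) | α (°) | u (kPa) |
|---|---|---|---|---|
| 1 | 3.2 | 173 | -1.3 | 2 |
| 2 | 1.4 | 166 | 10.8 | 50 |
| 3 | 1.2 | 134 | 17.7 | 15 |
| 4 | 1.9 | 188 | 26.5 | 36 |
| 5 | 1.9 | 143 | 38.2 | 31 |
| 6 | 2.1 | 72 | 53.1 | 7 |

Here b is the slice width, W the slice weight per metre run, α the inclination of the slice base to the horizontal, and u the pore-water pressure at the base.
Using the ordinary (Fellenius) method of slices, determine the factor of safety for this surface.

FS = 1.60

Ordinary method of slices: FS = Σ[c'·Δl_i + (W_i cosα_i − u_i·Δl_i)·tanφ'] / Σ W_i sinα_i, with Δl_i = b_i / cosα_i.
Slice 1: Δl = 3.2/cos(-1.3°) = 3.201 m; N'_1 = 173·cos(-1.3°) − 2·3.201 = 166.6; c'Δl = 56.65; W sinα = -3.9
Slice 2: Δl = 1.4/cos10.8° = 1.425 m; N'_2 = 166·cos10.8° − 50·1.425 = 91.8; c'Δl = 25.23; W sinα = 31.1
Slice 3: Δl = 1.2/cos17.7° = 1.260 m; N'_3 = 134·cos17.7° − 15·1.260 = 108.8; c'Δl = 22.30; W sinα = 40.7
Slice 4: Δl = 1.9/cos26.5° = 2.123 m; N'_4 = 188·cos26.5° − 36·2.123 = 91.8; c'Δl = 37.58; W sinα = 83.9
Slice 5: Δl = 1.9/cos38.2° = 2.418 m; N'_5 = 143·cos38.2° − 31·2.418 = 37.4; c'Δl = 42.79; W sinα = 88.4
Slice 6: Δl = 2.1/cos53.1° = 3.498 m; N'_6 = 72·cos53.1° − 7·3.498 = 18.7; c'Δl = 61.91; W sinα = 57.6
Σc'Δl = 246.5 kN/m; ΣN' = 515.1 kN/m; ΣW sinα = 297.8 kN/m
Resisting = 246.5 + 515.1·tan24.2° = 246.5 + 231.5 = 478.0 kN/m
FS = 478.0 / 297.8 = 1.605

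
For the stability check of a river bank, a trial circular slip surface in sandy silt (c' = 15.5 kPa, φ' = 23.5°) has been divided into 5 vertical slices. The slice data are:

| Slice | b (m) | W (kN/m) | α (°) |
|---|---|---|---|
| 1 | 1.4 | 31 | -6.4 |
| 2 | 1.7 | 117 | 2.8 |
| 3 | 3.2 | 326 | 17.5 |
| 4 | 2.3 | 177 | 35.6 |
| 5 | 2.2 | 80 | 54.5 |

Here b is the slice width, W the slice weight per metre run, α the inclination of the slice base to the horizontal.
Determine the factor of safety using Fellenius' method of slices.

FS = 1.81

Ordinary method of slices: FS = Σ[c'·Δl_i + (W_i cosα_i)·tanφ'] / Σ W_i sinα_i, with Δl_i = b_i / cosα_i.
Slice 1: Δl = 1.4/cos(-6.4°) = 1.409 m; N'_1 = 31·cos(-6.4°) = 30.8; c'Δl = 21.84; W sinα = -3.5
Slice 2: Δl = 1.7/cos2.8° = 1.702 m; N'_2 = 117·cos2.8° = 116.9; c'Δl = 26.38; W sinα = 5.7
Slice 3: Δl = 3.2/cos17.5° = 3.355 m; N'_3 = 326·cos17.5° = 310.9; c'Δl = 52.01; W sinα = 98.0
Slice 4: Δl = 2.3/cos35.6° = 2.829 m; N'_4 = 177·cos35.6° = 143.9; c'Δl = 43.84; W sinα = 103.0
Slice 5: Δl = 2.2/cos54.5° = 3.789 m; N'_5 = 80·cos54.5° = 46.5; c'Δl = 58.72; W sinα = 65.1
Σc'Δl = 202.8 kN/m; ΣN' = 649.0 kN/m; ΣW sinα = 268.5 kN/m
Resisting = 202.8 + 649.0·tan23.5° = 202.8 + 282.2 = 485.0 kN/m
FS = 485.0 / 268.5 = 1.807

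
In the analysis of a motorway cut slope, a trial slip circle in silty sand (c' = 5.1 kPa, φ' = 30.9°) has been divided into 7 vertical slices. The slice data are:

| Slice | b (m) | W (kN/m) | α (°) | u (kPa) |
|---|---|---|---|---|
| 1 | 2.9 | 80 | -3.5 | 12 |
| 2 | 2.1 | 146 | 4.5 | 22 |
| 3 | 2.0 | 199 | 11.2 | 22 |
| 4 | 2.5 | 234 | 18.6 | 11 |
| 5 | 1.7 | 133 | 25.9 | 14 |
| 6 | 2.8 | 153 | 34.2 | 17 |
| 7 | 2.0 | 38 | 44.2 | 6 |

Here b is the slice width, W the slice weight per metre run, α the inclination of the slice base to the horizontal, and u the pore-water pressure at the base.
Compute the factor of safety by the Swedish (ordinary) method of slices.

FS = 1.67

Ordinary method of slices: FS = Σ[c'·Δl_i + (W_i cosα_i − u_i·Δl_i)·tanφ'] / Σ W_i sinα_i, with Δl_i = b_i / cosα_i.
Slice 1: Δl = 2.9/cos(-3.5°) = 2.905 m; N'_1 = 80·cos(-3.5°) − 12·2.905 = 45.0; c'Δl = 14.82; W sinα = -4.9
Slice 2: Δl = 2.1/cos4.5° = 2.106 m; N'_2 = 146·cos4.5° − 22·2.106 = 99.2; c'Δl = 10.74; W sinα = 11.5
Slice 3: Δl = 2.0/cos11.2° = 2.039 m; N'_3 = 199·cos11.2° − 22·2.039 = 150.4; c'Δl = 10.40; W sinα = 38.7
Slice 4: Δl = 2.5/cos18.6° = 2.638 m; N'_4 = 234·cos18.6° − 11·2.638 = 192.8; c'Δl = 13.45; W sinα = 74.6
Slice 5: Δl = 1.7/cos25.9° = 1.890 m; N'_5 = 133·cos25.9° − 14·1.890 = 93.2; c'Δl = 9.64; W sinα = 58.1
Slice 6: Δl = 2.8/cos34.2° = 3.385 m; N'_6 = 153·cos34.2° − 17·3.385 = 69.0; c'Δl = 17.27; W sinα = 86.0
Slice 7: Δl = 2.0/cos44.2° = 2.790 m; N'_7 = 38·cos44.2° − 6·2.790 = 10.5; c'Δl = 14.23; W sinα = 26.5
Σc'Δl = 90.5 kN/m; ΣN' = 660.0 kN/m; ΣW sinα = 290.4 kN/m
Resisting = 90.5 + 660.0·tan30.9° = 90.5 + 395.0 = 485.5 kN/m
FS = 485.5 / 290.4 = 1.672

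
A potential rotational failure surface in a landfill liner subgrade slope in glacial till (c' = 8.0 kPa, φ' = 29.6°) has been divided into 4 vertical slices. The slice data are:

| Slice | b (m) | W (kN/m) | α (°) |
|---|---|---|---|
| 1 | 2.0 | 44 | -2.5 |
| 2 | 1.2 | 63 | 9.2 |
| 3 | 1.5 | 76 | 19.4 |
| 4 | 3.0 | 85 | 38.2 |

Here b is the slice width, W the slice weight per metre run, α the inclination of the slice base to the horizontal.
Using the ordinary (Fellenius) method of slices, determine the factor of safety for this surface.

FS = 2.42

Ordinary method of slices: FS = Σ[c'·Δl_i + (W_i cosα_i)·tanφ'] / Σ W_i sinα_i, with Δl_i = b_i / cosα_i.
Slice 1: Δl = 2.0/cos(-2.5°) = 2.002 m; N'_1 = 44·cos(-2.5°) = 44.0; c'Δl = 16.02; W sinα = -1.9
Slice 2: Δl = 1.2/cos9.2° = 1.216 m; N'_2 = 63·cos9.2° = 62.2; c'Δl = 9.73; W sinα = 10.1
Slice 3: Δl = 1.5/cos19.4° = 1.590 m; N'_3 = 76·cos19.4° = 71.7; c'Δl = 12.72; W sinα = 25.2
Slice 4: Δl = 3.0/cos38.2° = 3.817 m; N'_4 = 85·cos38.2° = 66.8; c'Δl = 30.54; W sinα = 52.6
Σc'Δl = 69.0 kN/m; ΣN' = 244.6 kN/m; ΣW sinα = 86.0 kN/m
Resisting = 69.0 + 244.6·tan29.6° = 69.0 + 139.0 = 208.0 kN/m
FS = 208.0 / 86.0 = 2.419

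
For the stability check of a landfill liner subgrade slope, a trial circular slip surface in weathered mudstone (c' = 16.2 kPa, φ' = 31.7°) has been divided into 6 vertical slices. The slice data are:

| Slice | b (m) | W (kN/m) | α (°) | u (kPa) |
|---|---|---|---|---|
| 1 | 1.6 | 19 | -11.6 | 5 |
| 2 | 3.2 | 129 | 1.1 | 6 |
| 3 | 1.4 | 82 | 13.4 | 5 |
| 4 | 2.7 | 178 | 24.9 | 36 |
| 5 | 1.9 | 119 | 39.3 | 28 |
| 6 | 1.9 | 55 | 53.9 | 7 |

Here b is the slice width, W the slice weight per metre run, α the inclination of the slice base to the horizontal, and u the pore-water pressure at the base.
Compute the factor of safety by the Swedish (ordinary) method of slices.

FS = 1.95

Ordinary method of slices: FS = Σ[c'·Δl_i + (W_i cosα_i − u_i·Δl_i)·tanφ'] / Σ W_i sinα_i, with Δl_i = b_i / cosα_i.
Slice 1: Δl = 1.6/cos(-11.6°) = 1.633 m; N'_1 = 19·cos(-11.6°) − 5·1.633 = 10.4; c'Δl = 26.46; W sinα = -3.8
Slice 2: Δl = 3.2/cos1.1° = 3.201 m; N'_2 = 129·cos1.1° − 6·3.201 = 109.8; c'Δl = 51.85; W sinα = 2.5
Slice 3: Δl = 1.4/cos13.4° = 1.439 m; N'_3 = 82·cos13.4° − 5·1.439 = 72.6; c'Δl = 23.31; W sinα = 19.0
Slice 4: Δl = 2.7/cos24.9° = 2.977 m; N'_4 = 178·cos24.9° − 36·2.977 = 54.3; c'Δl = 48.22; W sinα = 74.9
Slice 5: Δl = 1.9/cos39.3° = 2.455 m; N'_5 = 119·cos39.3° − 28·2.455 = 23.3; c'Δl = 39.78; W sinα = 75.4
Slice 6: Δl = 1.9/cos53.9° = 3.225 m; N'_6 = 55·cos53.9° − 7·3.225 = 9.8; c'Δl = 52.24; W sinα = 44.4
Σc'Δl = 241.9 kN/m; ΣN' = 280.3 kN/m; ΣW sinα = 212.4 kN/m
Resisting = 241.9 + 280.3·tan31.7° = 241.9 + 173.1 = 415.0 kN/m
FS = 415.0 / 212.4 = 1.953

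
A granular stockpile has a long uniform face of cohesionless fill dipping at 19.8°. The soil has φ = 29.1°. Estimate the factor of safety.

FS = 1.55

For a dry cohesionless infinite slope the factor of safety is FS = tanφ / tanβ.
FS = tan29.1° / tan19.8° = 0.5566 / 0.3600 = 1.546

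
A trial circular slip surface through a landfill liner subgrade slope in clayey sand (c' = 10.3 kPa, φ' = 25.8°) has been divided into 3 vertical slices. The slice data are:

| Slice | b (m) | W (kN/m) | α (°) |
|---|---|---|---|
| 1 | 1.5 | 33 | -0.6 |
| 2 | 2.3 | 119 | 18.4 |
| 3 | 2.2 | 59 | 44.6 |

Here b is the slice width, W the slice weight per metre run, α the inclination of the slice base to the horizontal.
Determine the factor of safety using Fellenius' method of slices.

Ordinary method of slices: FS = Σ[c'·Δl_i + (W_i cosα_i)·tanφ'] / Σ W_i sinα_i, with Δl_i = b_i / cosα_i.
Slice 1: Δl = 1.5/cos(-0.6°) = 1.500 m; N'_1 = 33·cos(-0.6°) = 33.0; c'Δl = 15.45; W sinα = -0.3
Slice 2: Δl = 2.3/cos18.4° = 2.424 m; N'_2 = 119·cos18.4° = 112.9; c'Δl = 24.97; W sinα = 37.6
Slice 3: Δl = 2.2/cos44.6° = 3.090 m; N'_3 = 59·cos44.6° = 42.0; c'Δl = 31.82; W sinα = 41.4
Σc'Δl = 72.2 kN/m; ΣN' = 187.9 kN/m; ΣW sinα = 78.6 kN/m
Resisting = 72.2 + 187.9·tan25.8° = 72.2 + 90.8 = 163.1 kN/m
FS = 163.1 / 78.6 = 2.074

FS = 2.07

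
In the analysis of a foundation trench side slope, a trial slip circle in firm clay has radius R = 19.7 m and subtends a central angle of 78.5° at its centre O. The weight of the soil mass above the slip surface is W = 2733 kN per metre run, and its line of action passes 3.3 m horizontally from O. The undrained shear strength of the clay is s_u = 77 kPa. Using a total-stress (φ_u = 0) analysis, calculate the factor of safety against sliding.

Taking moments about the centre O, the resisting moment is provided by the undrained shear strength acting along the arc:
Arc length L_a = R·θ = 19.7·(78.5°·π/180) = 19.7·1.3701 = 26.99 m
M_R = s_u·L_a·R = 77·26.99·19.7 = 40942.1 kN·m/m
M_D = W·d = 2733·3.3 = 9018.9 kN·m/m
FS = M_R / M_D = 40942.1 / 9018.9 = 4.540

FS = 4.54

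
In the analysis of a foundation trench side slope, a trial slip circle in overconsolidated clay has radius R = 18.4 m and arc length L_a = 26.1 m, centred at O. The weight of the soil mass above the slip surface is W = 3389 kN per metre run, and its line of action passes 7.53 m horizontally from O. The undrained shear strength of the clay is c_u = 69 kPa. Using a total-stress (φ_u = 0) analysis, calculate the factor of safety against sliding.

FS = 1.30

Taking moments about the centre O, the resisting moment is provided by the undrained shear strength acting along the arc:
M_R = c_u·L_a·R = 69·26.10·18.4 = 33136.6 kN·m/m
M_D = W·d = 3389·7.53 = 25519.2 kN·m/m
FS = M_R / M_D = 33136.6 / 25519.2 = 1.298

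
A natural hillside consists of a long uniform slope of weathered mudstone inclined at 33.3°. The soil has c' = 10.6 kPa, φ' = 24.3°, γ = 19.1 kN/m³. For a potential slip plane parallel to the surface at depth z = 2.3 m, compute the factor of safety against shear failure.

FS = 1.21

For an infinite slope with a slip plane parallel to the surface (no pore pressure): FS = [c' + γz cos²β tanφ'] / [γz sinβ cosβ].
γz = 19.1·2.3 = 43.93 kN/m²
Numerator = 10.6 + 43.93·cos²33.3°·tan24.3° = 10.6 + 43.93·0.6986·0.4515 = 24.456 kPa
Denominator = 43.93·sin33.3°·cos33.3° = 43.93·0.5490·0.8358 = 20.158 kPa
FS = 24.456 / 20.158 = 1.213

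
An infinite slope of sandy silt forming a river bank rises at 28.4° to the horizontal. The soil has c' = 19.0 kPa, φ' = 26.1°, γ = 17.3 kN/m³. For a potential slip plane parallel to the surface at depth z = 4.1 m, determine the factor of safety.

FS = 1.55

For an infinite slope with a slip plane parallel to the surface (no pore pressure): FS = [c' + γz cos²β tanφ'] / [γz sinβ cosβ].
γz = 17.3·4.1 = 70.93 kN/m²
Numerator = 19.0 + 70.93·cos²28.4°·tan26.1° = 19.0 + 70.93·0.7738·0.4899 = 45.888 kPa
Denominator = 70.93·sin28.4°·cos28.4° = 70.93·0.4756·0.8796 = 29.676 kPa
FS = 45.888 / 29.676 = 1.546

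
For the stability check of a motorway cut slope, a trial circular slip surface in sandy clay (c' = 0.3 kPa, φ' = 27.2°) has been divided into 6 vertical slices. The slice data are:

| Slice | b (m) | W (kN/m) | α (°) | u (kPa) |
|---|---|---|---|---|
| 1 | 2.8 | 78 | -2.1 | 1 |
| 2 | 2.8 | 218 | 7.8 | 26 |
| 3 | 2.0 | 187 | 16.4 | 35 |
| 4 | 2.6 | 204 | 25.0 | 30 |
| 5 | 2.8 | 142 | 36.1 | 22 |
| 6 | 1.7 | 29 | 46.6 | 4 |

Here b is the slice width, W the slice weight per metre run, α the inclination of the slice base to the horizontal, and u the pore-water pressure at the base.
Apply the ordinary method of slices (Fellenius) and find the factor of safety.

FS = 0.91

Ordinary method of slices: FS = Σ[c'·Δl_i + (W_i cosα_i − u_i·Δl_i)·tanφ'] / Σ W_i sinα_i, with Δl_i = b_i / cosα_i.
Slice 1: Δl = 2.8/cos(-2.1°) = 2.802 m; N'_1 = 78·cos(-2.1°) − 1·2.802 = 75.1; c'Δl = 0.84; W sinα = -2.9
Slice 2: Δl = 2.8/cos7.8° = 2.826 m; N'_2 = 218·cos7.8° − 26·2.826 = 142.5; c'Δl = 0.85; W sinα = 29.6
Slice 3: Δl = 2.0/cos16.4° = 2.085 m; N'_3 = 187·cos16.4° − 35·2.085 = 106.4; c'Δl = 0.63; W sinα = 52.8
Slice 4: Δl = 2.6/cos25.0° = 2.869 m; N'_4 = 204·cos25.0° − 30·2.869 = 98.8; c'Δl = 0.86; W sinα = 86.2
Slice 5: Δl = 2.8/cos36.1° = 3.465 m; N'_5 = 142·cos36.1° − 22·3.465 = 38.5; c'Δl = 1.04; W sinα = 83.7
Slice 6: Δl = 1.7/cos46.6° = 2.474 m; N'_6 = 29·cos46.6° − 4·2.474 = 10.0; c'Δl = 0.74; W sinα = 21.1
Σc'Δl = 5.0 kN/m; ΣN' = 471.4 kN/m; ΣW sinα = 270.5 kN/m
Resisting = 5.0 + 471.4·tan27.2° = 5.0 + 242.3 = 247.2 kN/m
FS = 247.2 / 270.5 = 0.914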